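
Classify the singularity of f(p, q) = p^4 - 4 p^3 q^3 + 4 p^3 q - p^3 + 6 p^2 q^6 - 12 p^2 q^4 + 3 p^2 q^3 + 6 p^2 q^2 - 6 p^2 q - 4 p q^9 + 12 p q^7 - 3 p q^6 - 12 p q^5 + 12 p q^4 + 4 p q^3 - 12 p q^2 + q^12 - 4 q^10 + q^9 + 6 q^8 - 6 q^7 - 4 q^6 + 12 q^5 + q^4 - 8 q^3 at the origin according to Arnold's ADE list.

The Hessian of f at 0 is [[0, 0], [0, 0]] with rank 0, so corank 2. A Groebner basis of the Jacobian ideal J(f) in C{p,q} is {q^4, p*q^2 + 5*q^3/3, p^2 + 4*p*q + 4*q^2}; counting standard monomials gives mu = 6. Corank 2; j^3 = -(p + 2*q)^3 is a perfect cube, so E-series; the 4-jet and mu = 6 give E_6.

E6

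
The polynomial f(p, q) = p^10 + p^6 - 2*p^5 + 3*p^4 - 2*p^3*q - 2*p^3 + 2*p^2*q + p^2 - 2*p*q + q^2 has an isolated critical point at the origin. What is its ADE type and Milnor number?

Type A9, Milnor number mu = 9.

The Hessian of f at 0 is [[2, -2], [-2, 2]] with rank 1, so corank 1. A Groebner basis of the Jacobian ideal J(f) in C{p,q} is {p^2*q^2 - 4*p^2*q/3 + p^2/3 + 2*p*q/3 - p/3 + q^3/3 - 2*q^2/3 + q/3, 2*p^2*q - p^2 + p*q^3 - 5*p*q^2 + 3*p*q + 2*q^3 - 2*q^2, 38*p^2*q/3 - 20*p^2/3 - 22*p*q^2 + 47*p*q/3 + 2*p/3 + q^4 + 19*q^3/3 - 29*q^2/3 - 2*q/3, p^3 - p^2 + p - q}; counting standard monomials gives mu = 9. Corank 1: A-series; mu = 9 gives A_9.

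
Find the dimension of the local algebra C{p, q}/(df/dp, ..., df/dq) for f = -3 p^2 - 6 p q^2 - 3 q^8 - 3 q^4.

7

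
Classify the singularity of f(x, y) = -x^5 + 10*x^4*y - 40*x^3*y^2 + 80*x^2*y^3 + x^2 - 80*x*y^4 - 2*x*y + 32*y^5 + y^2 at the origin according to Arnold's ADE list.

A4

The Hessian of f at 0 has rank 1. Corank 1: A-series; mu = 4 gives A_4.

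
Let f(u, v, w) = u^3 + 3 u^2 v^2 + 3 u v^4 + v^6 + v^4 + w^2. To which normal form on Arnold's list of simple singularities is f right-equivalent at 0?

E6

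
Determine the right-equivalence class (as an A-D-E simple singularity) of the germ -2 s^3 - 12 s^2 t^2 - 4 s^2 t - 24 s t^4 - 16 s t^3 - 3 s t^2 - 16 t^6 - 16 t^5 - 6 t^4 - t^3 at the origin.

D4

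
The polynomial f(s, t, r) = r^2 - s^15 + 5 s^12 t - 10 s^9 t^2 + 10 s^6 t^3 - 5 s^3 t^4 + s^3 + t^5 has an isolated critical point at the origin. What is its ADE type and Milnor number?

Type E8, Milnor number mu = 8.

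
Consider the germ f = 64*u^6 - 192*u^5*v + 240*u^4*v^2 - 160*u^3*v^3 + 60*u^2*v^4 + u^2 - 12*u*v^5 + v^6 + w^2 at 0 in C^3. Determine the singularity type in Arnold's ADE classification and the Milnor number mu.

The Hessian of f at 0 is [[2, 0, 0], [0, 0, 0], [0, 0, 2]] with rank 2, so corank 1. A Groebner basis of the Jacobian ideal J(f) in C{u,v,w} is {v^5, u, w}; counting standard monomials gives mu = 5. Corank 1: A-series; mu = 5 gives A_5.

Type A_5, Milnor number mu = 5.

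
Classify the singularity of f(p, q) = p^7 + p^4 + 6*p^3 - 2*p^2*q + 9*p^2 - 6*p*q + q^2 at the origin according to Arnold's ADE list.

The Hessian of f at 0 has rank 1. Corank 1: A-series; mu = 6 gives A_6.

A_{6}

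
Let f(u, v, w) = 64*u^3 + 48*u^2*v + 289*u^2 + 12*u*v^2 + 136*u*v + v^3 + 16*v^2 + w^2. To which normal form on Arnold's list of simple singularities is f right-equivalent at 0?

A_2

The Hessian of f at 0 is [[578, 136, 0], [136, 32, 0], [0, 0, 2]] with rank 2, so corank 1. A Groebner basis of the Jacobian ideal J(f) in C{u,v,w} is {v^2, u + 4*v/17, w}; counting standard monomials gives mu = 2. Corank 1: A-series; mu = 2 gives A_2.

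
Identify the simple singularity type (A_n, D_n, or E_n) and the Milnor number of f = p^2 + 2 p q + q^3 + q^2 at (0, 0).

Type A_2, Milnor number mu = 2.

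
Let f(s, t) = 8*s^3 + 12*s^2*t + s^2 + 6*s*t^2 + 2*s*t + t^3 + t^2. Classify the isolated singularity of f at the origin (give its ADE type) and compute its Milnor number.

Type A_{2}, Milnor number mu = 2.

The Hessian of f at 0 is [[2, 2], [2, 2]] with rank 1, so corank 1. A Groebner basis of the Jacobian ideal J(f) in C{s,t} is {t^2, s + t}; counting standard monomials gives mu = 2. Corank 1: A-series; mu = 2 gives A_2.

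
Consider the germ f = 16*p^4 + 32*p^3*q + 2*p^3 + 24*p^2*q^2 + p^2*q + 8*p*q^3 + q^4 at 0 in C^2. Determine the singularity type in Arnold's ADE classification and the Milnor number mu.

The Hessian of f at 0 has rank 0. Corank 2; j^3 = p^2*(2*p + q) has shape L^2 M (L != M), so D-series; mu = 5 gives D_5.

Type D_{5}, Milnor number mu = 5.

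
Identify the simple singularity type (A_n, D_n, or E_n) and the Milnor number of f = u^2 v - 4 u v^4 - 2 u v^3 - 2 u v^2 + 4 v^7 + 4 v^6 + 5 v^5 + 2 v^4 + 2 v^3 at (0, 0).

The Hessian of f at 0 has rank 0. Corank 2; j^3 = v*(u^2 - 2*u*v + 2*v^2) splits into three distinct lines over C (the quadratic factor has nonzero discriminant), so D_4.

Type D_4, Milnor number mu = 4.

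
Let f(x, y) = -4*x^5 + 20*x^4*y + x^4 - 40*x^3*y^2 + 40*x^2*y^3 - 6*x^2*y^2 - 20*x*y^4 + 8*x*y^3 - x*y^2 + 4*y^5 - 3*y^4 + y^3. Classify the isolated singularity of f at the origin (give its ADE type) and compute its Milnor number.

Type D_5, Milnor number mu = 5.

The Hessian of f at 0 is [[0, 0], [0, 0]] with rank 0, so corank 2. A Groebner basis of the Jacobian ideal J(f) in C{x,y} is {x^3 - y^2/4, y^3, x*y - 3*y^2/2}; counting standard monomials gives mu = 5. Corank 2; j^3 = -y^2*(x - y) has shape L^2 M (L != M), so D-series; mu = 5 gives D_5.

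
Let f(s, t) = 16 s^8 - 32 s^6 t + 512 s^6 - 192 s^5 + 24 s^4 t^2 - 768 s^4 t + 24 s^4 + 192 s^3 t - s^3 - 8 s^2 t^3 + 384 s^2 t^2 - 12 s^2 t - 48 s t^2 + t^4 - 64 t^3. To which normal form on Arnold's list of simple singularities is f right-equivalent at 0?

E6

The Hessian of f at 0 has rank 0. Corank 2; j^3 = -(s + 4*t)^3 is a perfect cube, so E-series; the 4-jet and mu = 6 give E_6.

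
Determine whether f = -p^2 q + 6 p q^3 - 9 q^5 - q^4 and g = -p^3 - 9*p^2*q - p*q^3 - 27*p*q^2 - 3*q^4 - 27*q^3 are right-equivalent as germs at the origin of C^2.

No.

The Hessian of f at 0 has rank 0. Corank 2; j^3 = -p^2*q has shape L^2 M (L != M), so D-series; mu = 5 gives D_5. The Hessian of g at 0 has rank 0. Corank 2; j^3 = -(p + 3*q)^3 is a perfect cube, so E-series; the 4-jet and mu = 7 give E_7. f is D_5 but g is E_7, hence not right-equivalent.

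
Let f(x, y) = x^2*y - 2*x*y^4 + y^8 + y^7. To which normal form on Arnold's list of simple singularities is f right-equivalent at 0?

D_9

The Hessian of f at 0 has rank 0. Corank 2; j^3 = x^2*y has shape L^2 M (L != M), so D-series; mu = 9 gives D_9.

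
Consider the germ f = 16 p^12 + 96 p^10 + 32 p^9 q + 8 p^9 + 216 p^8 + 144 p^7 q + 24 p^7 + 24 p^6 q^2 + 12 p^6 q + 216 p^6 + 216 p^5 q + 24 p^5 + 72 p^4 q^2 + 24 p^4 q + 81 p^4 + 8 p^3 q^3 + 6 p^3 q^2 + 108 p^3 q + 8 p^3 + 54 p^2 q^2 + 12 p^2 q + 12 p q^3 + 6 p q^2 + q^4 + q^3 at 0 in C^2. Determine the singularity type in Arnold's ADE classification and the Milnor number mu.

Type E_{6}, Milnor number mu = 6.

The Hessian of f at 0 has rank 0. Corank 2; j^3 = (2*p + q)^3 is a perfect cube, so E-series; the 4-jet and mu = 6 give E_6.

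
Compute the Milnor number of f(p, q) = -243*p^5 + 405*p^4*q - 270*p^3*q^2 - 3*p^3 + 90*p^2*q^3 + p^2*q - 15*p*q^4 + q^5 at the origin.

6

The Hessian of f at 0 is [[0, 0], [0, 0]] with rank 0, so corank 2. A Groebner basis of the Jacobian ideal J(f) in C{p,q} is {p*q/15 + q^4, p*q^2, p^2 - p*q/3}; counting standard monomials gives mu = 6. Corank 2; j^3 = -p^2*(3*p - q) has shape L^2 M (L != M), so D-series; mu = 6 gives D_6.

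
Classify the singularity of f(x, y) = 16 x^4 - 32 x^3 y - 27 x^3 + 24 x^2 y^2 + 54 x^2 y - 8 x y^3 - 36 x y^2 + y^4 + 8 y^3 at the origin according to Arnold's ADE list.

The Hessian of f at 0 has rank 0. Corank 2; j^3 = -(3*x - 2*y)^3 is a perfect cube, so E-series; the 4-jet and mu = 6 give E_6.

E_{6}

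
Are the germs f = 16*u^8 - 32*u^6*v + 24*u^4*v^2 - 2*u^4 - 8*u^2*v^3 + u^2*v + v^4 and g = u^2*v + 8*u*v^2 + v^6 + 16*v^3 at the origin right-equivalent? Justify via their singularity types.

No.

The Hessian of f at 0 has rank 0. Corank 2; j^3 = u^2*v has shape L^2 M (L != M), so D-series; mu = 5 gives D_5. The Hessian of g at 0 has rank 0. Corank 2; j^3 = v*(u + 4*v)^2 has shape L^2 M (L != M), so D-series; mu = 7 gives D_7. f is D_5 but g is D_7, hence not right-equivalent.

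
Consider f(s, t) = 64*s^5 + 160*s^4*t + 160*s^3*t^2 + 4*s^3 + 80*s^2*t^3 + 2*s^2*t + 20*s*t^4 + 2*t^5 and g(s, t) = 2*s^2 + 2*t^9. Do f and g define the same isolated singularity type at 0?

No.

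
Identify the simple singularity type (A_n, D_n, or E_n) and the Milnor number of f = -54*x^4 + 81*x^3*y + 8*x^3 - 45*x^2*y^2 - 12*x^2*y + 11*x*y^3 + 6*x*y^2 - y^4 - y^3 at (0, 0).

Type E7, Milnor number mu = 7.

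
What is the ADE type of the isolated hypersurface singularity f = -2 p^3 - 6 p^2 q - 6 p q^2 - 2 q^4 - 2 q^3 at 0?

E_6

The Hessian of f at 0 is [[0, 0], [0, 0]] with rank 0, so corank 2. A Groebner basis of the Jacobian ideal J(f) in C{p,q} is {q^3, p^2 + 2*p*q + q^2}; counting standard monomials gives mu = 6. Corank 2; j^3 = -2*(p + q)^3 is a perfect cube, so E-series; the 4-jet and mu = 6 give E_6.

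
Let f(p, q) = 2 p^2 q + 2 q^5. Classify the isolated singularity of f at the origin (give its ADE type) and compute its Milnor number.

Type D6, Milnor number mu = 6.

The Hessian of f at 0 is [[0, 0], [0, 0]] with rank 0, so corank 2. A Groebner basis of the Jacobian ideal J(f) in C{p,q} is {p^2/5 + q^4, p^3, p*q}; counting standard monomials gives mu = 6. Corank 2; j^3 = 2*p^2*q has shape L^2 M (L != M), so D-series; mu = 6 gives D_6.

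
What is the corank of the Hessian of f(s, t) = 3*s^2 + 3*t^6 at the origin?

1

Hessian at 0 has rank 1.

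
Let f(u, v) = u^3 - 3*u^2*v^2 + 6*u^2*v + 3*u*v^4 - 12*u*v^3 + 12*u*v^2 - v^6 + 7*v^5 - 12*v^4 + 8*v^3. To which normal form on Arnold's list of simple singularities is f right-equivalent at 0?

The Hessian of f at 0 is [[0, 0], [0, 0]] with rank 0, so corank 2. A Groebner basis of the Jacobian ideal J(f) in C{u,v} is {v^4, u^3 + 6*u^2*v + 6*u^2 + 24*u*v - 16*v^3 + 24*v^2, -u^2/2 + u*v^2 - 2*u*v + 2*v^3 - 2*v^2}; counting standard monomials gives mu = 8. Corank 2; j^3 = (u + 2*v)^3 is a perfect cube, so E-series; the 5-jet and mu = 8 give E_8.

E_{8}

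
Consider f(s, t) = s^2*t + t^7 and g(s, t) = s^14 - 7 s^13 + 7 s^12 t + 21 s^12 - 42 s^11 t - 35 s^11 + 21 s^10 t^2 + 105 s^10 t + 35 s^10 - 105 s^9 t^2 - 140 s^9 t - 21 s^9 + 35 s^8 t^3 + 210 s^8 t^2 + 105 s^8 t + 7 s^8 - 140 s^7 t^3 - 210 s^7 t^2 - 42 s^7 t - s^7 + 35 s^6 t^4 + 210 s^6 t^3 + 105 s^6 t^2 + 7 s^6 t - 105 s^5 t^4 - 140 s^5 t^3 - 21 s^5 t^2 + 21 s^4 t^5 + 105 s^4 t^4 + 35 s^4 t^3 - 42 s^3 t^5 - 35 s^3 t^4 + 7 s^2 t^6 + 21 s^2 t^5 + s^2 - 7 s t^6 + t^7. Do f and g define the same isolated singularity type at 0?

No.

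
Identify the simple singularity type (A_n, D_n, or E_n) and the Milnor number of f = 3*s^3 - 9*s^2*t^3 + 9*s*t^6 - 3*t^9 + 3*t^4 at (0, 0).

Type E_6, Milnor number mu = 6.

The Hessian of f at 0 is [[0, 0], [0, 0]] with rank 0, so corank 2. A Groebner basis of the Jacobian ideal J(f) in C{s,t} is {t^3, s^2}; counting standard monomials gives mu = 6. Corank 2; j^3 = 3*s^3 is a perfect cube, so E-series; the 4-jet and mu = 6 give E_6.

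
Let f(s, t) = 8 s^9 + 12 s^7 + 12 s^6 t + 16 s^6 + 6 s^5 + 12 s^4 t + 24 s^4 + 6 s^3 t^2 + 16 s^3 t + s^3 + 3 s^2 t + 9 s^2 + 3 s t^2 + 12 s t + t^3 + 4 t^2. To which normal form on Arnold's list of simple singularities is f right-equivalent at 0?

A_2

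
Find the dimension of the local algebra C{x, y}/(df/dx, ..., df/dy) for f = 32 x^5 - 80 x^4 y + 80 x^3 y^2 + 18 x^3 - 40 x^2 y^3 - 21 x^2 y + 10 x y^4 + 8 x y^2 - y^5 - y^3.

6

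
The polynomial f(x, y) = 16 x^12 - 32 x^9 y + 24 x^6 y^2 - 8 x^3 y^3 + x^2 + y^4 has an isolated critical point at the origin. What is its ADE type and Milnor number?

Type A_3, Milnor number mu = 3.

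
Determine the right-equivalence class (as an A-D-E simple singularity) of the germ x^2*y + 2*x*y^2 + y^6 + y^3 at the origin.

The Hessian of f at 0 has rank 0. Corank 2; j^3 = y*(x + y)^2 has shape L^2 M (L != M), so D-series; mu = 7 gives D_7.

D_7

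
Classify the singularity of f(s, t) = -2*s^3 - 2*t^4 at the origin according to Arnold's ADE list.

The Hessian of f at 0 has rank 0. Corank 2; j^3 = -2*s^3 is a perfect cube, so E-series; the 4-jet and mu = 6 give E_6.

E_6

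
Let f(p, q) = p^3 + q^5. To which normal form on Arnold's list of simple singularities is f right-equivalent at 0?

E_{8}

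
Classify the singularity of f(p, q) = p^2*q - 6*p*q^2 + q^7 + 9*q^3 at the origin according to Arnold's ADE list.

D_{8}

The Hessian of f at 0 is [[0, 0], [0, 0]] with rank 0, so corank 2. A Groebner basis of the Jacobian ideal J(f) in C{p,q} is {p^2/7 + q^6 - 9*q^2/7, p^3 - 27*q^3, p*q - 3*q^2}; counting standard monomials gives mu = 8. Corank 2; j^3 = q*(p - 3*q)^2 has shape L^2 M (L != M), so D-series; mu = 8 gives D_8.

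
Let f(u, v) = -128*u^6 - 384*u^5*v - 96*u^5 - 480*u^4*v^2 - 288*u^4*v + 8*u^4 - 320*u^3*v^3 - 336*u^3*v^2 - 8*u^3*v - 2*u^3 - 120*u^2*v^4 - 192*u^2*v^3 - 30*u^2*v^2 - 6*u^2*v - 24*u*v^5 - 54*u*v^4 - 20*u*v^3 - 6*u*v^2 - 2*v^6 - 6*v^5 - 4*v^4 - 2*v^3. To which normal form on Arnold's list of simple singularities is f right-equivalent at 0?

E_6

The Hessian of f at 0 is [[0, 0], [0, 0]] with rank 0, so corank 2. A Groebner basis of the Jacobian ideal J(f) in C{u,v} is {u^3 - 3*u^2/2 - 3*u*v - 3*v^2/2, u^2*v + 2*u^2 + 4*u*v + 2*v^2, -5*u^2/2 + u*v^2 - 5*u*v - 5*v^2/2, 3*u^2 + 6*u*v + v^3 + 3*v^2}; counting standard monomials gives mu = 6. Corank 2; j^3 = -2*(u + v)^3 is a perfect cube, so E-series; the 4-jet and mu = 6 give E_6.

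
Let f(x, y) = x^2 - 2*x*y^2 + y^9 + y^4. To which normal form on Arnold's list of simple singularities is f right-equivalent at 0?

A8

The Hessian of f at 0 is [[2, 0], [0, 0]] with rank 1, so corank 1. A Groebner basis of the Jacobian ideal J(f) in C{x,y} is {x^4, -x + y^2}; counting standard monomials gives mu = 8. Corank 1: A-series; mu = 8 gives A_8.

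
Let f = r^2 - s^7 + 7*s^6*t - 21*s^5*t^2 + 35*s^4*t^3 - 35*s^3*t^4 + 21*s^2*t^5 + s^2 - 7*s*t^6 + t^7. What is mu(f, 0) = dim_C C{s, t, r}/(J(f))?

6

The Hessian of f at 0 is [[2, 0, 0], [0, 0, 0], [0, 0, 2]] with rank 2, so corank 1. A Groebner basis of the Jacobian ideal J(f) in C{s,t,r} is {t^6, s, r}; counting standard monomials gives mu = 6. Corank 1: A-series; mu = 6 gives A_6.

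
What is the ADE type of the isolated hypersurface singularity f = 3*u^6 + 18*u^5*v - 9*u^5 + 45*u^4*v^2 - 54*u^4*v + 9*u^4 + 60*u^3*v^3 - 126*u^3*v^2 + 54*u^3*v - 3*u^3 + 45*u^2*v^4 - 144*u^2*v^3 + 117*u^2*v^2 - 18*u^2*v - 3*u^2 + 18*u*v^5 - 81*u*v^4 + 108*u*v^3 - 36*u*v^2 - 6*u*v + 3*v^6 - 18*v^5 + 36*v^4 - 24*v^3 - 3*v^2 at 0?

A2

The Hessian of f at 0 has rank 1. Corank 1: A-series; mu = 2 gives A_2.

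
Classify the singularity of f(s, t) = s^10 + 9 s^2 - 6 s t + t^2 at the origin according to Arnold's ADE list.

The Hessian of f at 0 is [[18, -6], [-6, 2]] with rank 1, so corank 1. A Groebner basis of the Jacobian ideal J(f) in C{s,t} is {t^9, s - t/3}; counting standard monomials gives mu = 9. Corank 1: A-series; mu = 9 gives A_9.

A9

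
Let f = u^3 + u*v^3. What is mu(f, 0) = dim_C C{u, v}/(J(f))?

7

The Hessian of f at 0 has rank 0. Corank 2; j^3 = u^3 is a perfect cube, so E-series; the 4-jet and mu = 7 give E_7.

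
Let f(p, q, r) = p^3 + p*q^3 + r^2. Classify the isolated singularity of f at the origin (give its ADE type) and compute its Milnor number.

The Hessian of f at 0 is [[0, 0, 0], [0, 0, 0], [0, 0, 2]] with rank 1, so corank 2. A Groebner basis of the Jacobian ideal J(f) in C{p,q,r} is {p^3, p*q^2, 3*p^2 + q^3, r}; counting standard monomials gives mu = 7. Corank 2; j^3 = p^3 is a perfect cube, so E-series; the 4-jet and mu = 7 give E_7.

Type E7, Milnor number mu = 7.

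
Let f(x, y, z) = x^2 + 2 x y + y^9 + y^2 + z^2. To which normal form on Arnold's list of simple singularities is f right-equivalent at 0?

A_{8}

The Hessian of f at 0 has rank 2. Corank 1: A-series; mu = 8 gives A_8.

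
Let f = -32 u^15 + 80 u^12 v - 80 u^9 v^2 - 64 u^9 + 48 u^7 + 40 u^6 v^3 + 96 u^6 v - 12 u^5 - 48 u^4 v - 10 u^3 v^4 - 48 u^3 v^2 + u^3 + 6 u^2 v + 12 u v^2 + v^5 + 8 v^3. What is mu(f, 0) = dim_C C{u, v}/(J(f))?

8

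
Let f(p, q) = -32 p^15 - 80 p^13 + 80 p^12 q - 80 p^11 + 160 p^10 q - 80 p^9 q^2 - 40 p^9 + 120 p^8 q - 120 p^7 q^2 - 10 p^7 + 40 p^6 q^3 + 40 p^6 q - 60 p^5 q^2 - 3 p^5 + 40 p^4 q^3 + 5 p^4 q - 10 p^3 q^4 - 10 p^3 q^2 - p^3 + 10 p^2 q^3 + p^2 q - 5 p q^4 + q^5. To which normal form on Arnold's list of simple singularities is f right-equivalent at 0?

The Hessian of f at 0 is [[0, 0], [0, 0]] with rank 0, so corank 2. A Groebner basis of the Jacobian ideal J(f) in C{p,q} is {p*q/5 + q^4, p*q^2, p^2 - p*q}; counting standard monomials gives mu = 6. Corank 2; j^3 = -p^2*(p - q) has shape L^2 M (L != M), so D-series; mu = 6 gives D_6.

D_{6}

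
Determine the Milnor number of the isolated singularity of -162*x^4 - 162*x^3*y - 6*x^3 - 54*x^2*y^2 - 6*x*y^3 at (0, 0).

The Hessian of f at 0 has rank 0. Corank 2; j^3 = -6*x^3 is a perfect cube, so E-series; the 4-jet and mu = 7 give E_7.

7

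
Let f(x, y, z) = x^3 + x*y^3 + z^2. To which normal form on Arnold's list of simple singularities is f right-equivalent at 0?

The Hessian of f at 0 has rank 1. Corank 2; j^3 = x^3 is a perfect cube, so E-series; the 4-jet and mu = 7 give E_7.

E_7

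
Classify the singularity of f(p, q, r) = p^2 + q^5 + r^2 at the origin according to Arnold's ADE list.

A_4

The Hessian of f at 0 is [[2, 0, 0], [0, 0, 0], [0, 0, 2]] with rank 2, so corank 1. A Groebner basis of the Jacobian ideal J(f) in C{p,q,r} is {q^4, p, r}; counting standard monomials gives mu = 4. Corank 1: A-series; mu = 4 gives A_4.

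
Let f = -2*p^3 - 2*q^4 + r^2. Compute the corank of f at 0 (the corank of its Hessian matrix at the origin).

Hessian at 0 has rank 1.

2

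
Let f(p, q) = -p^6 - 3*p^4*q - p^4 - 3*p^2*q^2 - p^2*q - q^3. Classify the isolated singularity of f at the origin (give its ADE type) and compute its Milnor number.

Type D_4, Milnor number mu = 4.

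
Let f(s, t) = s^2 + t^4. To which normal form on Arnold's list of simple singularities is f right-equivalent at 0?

A_3

The Hessian of f at 0 is [[2, 0], [0, 0]] with rank 1, so corank 1. A Groebner basis of the Jacobian ideal J(f) in C{s,t} is {t^3, s}; counting standard monomials gives mu = 3. Corank 1: A-series; mu = 3 gives A_3.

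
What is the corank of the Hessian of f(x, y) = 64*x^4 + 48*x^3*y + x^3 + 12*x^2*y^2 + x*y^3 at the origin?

2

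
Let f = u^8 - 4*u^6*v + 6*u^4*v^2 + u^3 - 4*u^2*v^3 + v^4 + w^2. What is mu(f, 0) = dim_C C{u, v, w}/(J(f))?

6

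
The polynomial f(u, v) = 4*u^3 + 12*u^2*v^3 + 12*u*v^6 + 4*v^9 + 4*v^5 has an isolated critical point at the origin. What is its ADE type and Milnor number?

Type E8, Milnor number mu = 8.

The Hessian of f at 0 is [[0, 0], [0, 0]] with rank 0, so corank 2. A Groebner basis of the Jacobian ideal J(f) in C{u,v} is {u^2/2 + u*v^3, v^4, u^3, u^2*v}; counting standard monomials gives mu = 8. Corank 2; j^3 = 4*u^3 is a perfect cube, so E-series; the 5-jet and mu = 8 give E_8.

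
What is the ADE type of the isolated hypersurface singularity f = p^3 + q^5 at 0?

E8

The Hessian of f at 0 has rank 0. Corank 2; j^3 = p^3 is a perfect cube, so E-series; the 5-jet and mu = 8 give E_8.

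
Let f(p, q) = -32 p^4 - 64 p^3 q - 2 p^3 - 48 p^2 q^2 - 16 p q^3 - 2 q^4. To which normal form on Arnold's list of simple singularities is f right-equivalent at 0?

E6

The Hessian of f at 0 is [[0, 0], [0, 0]] with rank 0, so corank 2. A Groebner basis of the Jacobian ideal J(f) in C{p,q} is {q^4, p*q^2 + q^3/6, p^2}; counting standard monomials gives mu = 6. Corank 2; j^3 = -2*p^3 is a perfect cube, so E-series; the 4-jet and mu = 6 give E_6.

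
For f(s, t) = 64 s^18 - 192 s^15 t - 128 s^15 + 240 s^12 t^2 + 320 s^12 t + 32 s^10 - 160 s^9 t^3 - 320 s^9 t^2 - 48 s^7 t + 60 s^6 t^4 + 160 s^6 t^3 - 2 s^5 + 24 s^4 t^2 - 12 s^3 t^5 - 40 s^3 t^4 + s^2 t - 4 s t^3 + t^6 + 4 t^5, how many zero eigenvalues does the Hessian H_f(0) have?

2

The Hessian at 0 is [[0, 0], [0, 0]] of rank 0; hence corank 2.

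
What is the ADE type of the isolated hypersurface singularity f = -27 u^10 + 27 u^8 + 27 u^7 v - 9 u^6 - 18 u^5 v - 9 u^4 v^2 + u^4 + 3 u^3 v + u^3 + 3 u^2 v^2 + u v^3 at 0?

The Hessian of f at 0 has rank 0. Corank 2; j^3 = u^3 is a perfect cube, so E-series; the 4-jet and mu = 7 give E_7.

E_7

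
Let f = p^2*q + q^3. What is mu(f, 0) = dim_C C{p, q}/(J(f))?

The Hessian of f at 0 has rank 0. Corank 2; j^3 = q*(p^2 + q^2) splits into three distinct lines over C (the quadratic factor has nonzero discriminant), so D_4.

4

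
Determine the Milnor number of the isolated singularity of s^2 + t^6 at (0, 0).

5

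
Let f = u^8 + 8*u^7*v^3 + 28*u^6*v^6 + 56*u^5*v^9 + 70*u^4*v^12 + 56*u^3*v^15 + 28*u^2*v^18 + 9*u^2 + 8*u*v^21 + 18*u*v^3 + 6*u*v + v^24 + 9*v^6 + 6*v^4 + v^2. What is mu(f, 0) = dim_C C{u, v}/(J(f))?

7

The Hessian of f at 0 has rank 1. Corank 1: A-series; mu = 7 gives A_7.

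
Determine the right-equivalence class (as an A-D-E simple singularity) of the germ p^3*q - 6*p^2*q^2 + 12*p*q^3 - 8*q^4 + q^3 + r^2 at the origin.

E_7

The Hessian of f at 0 is [[0, 0, 0], [0, 0, 0], [0, 0, 2]] with rank 1, so corank 2. A Groebner basis of the Jacobian ideal J(f) in C{p,q,r} is {p^3 - 12*p*q^2 + 3*q^2, p^2*q - 4*p*q^2, q^3, r}; counting standard monomials gives mu = 7. Corank 2; j^3 = q^3 is a perfect cube, so E-series; the 4-jet and mu = 7 give E_7.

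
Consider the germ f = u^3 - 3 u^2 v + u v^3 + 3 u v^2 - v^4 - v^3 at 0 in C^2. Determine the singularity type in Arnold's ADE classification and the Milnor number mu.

Type E_{7}, Milnor number mu = 7.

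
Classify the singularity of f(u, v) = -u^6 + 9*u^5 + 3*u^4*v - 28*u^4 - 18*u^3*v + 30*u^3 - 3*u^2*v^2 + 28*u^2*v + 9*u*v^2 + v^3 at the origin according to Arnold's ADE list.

The Hessian of f at 0 has rank 0. Corank 2; j^3 = (3*u + v)*(10*u^2 + 6*u*v + v^2) splits into three distinct lines over C (the quadratic factor has nonzero discriminant), so D_4.

D_4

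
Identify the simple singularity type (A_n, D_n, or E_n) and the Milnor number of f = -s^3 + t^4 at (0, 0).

Type E6, Milnor number mu = 6.

The Hessian of f at 0 has rank 0. Corank 2; j^3 = -s^3 is a perfect cube, so E-series; the 4-jet and mu = 6 give E_6.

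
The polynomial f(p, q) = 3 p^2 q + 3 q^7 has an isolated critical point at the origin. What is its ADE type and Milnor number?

Type D_8, Milnor number mu = 8.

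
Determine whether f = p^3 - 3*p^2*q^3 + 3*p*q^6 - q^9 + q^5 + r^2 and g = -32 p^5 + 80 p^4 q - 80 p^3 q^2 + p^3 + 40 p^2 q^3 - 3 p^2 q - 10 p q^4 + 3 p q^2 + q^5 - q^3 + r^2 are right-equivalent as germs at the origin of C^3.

The Hessian of f at 0 has rank 1. Corank 2; j^3 = p^3 is a perfect cube, so E-series; the 5-jet and mu = 8 give E_8. The Hessian of g at 0 has rank 1. Corank 2; j^3 = (p - q)^3 is a perfect cube, so E-series; the 5-jet and mu = 8 give E_8. Both have type E_8, hence right-equivalent.

Yes.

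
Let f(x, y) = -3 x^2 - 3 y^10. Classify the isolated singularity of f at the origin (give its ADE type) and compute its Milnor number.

Type A_{9}, Milnor number mu = 9.

The Hessian of f at 0 has rank 1. Corank 1: A-series; mu = 9 gives A_9.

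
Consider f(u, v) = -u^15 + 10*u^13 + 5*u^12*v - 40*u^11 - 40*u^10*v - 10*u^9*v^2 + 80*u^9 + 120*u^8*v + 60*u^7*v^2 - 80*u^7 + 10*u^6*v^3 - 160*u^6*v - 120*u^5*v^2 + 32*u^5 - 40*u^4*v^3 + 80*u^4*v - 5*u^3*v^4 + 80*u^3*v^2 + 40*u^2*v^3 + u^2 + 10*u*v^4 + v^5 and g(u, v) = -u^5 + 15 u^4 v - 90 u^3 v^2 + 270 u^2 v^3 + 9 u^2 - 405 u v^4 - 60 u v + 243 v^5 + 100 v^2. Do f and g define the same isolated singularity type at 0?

Yes.

The Hessian of f at 0 is [[2, 0], [0, 0]] with rank 1, so corank 1. A Groebner basis of the Jacobian ideal J(f) in C{u,v} is {v^4, u}; counting standard monomials gives mu = 4. Corank 1: A-series; mu = 4 gives A_4. The Hessian of g at 0 is [[18, -60], [-60, 200]] with rank 1, so corank 1. A Groebner basis of the Jacobian ideal J(g) in C{u,v} is {v^4, u - 10*v/3}; counting standard monomials gives mu = 4. Corank 1: A-series; mu = 4 gives A_4. Both have type A_4, hence right-equivalent.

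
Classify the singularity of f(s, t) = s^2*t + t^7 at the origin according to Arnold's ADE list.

D8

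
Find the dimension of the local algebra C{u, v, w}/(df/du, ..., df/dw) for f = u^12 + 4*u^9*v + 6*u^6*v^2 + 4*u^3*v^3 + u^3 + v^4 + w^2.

The Hessian of f at 0 has rank 1. Corank 2; j^3 = u^3 is a perfect cube, so E-series; the 4-jet and mu = 6 give E_6.

6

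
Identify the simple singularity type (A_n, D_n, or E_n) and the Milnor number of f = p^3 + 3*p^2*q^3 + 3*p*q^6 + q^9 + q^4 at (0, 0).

Type E_{6}, Milnor number mu = 6.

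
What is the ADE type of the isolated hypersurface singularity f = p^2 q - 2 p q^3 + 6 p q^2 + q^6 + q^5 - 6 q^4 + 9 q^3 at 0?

The Hessian of f at 0 is [[0, 0], [0, 0]] with rank 0, so corank 2. A Groebner basis of the Jacobian ideal J(f) in C{p,q} is {p^3 - 3*p^2/2 - 51*p*q^2/2 - 117*p*q/2 - 162*q^2, p^2*q + p^2/6 + 35*p*q^2/6 + 19*p*q/2 + 27*q^2, -p*q + q^3 - 3*q^2}; counting standard monomials gives mu = 7. Corank 2; j^3 = q*(p + 3*q)^2 has shape L^2 M (L != M), so D-series; mu = 7 gives D_7.

D_{7}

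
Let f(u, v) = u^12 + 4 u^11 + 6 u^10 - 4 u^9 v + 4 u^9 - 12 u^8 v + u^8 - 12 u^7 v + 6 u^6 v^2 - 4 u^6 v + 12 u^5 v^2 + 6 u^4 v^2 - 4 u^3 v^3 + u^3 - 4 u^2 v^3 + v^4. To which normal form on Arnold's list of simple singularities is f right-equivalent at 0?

E_6

The Hessian of f at 0 is [[0, 0], [0, 0]] with rank 0, so corank 2. A Groebner basis of the Jacobian ideal J(f) in C{u,v} is {v^3, u^2}; counting standard monomials gives mu = 6. Corank 2; j^3 = u^3 is a perfect cube, so E-series; the 4-jet and mu = 6 give E_6.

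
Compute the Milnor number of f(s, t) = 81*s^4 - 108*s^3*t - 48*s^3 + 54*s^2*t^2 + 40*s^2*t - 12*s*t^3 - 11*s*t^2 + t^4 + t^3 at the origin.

5

The Hessian of f at 0 is [[0, 0], [0, 0]] with rank 0, so corank 2. A Groebner basis of the Jacobian ideal J(f) in C{s,t} is {s*t^2 + 16*s*t/3 - 4*t^2/3, 64*s*t/3 + t^3 - 16*t^2/3, s^2 - 7*s*t/12 + t^2/12}; counting standard monomials gives mu = 5. Corank 2; j^3 = -(3*s - t)*(4*s - t)^2 has shape L^2 M (L != M), so D-series; mu = 5 gives D_5.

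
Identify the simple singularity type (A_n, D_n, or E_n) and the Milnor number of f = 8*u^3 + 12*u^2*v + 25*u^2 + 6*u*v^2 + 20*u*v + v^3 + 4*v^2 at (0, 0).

Type A_{2}, Milnor number mu = 2.

The Hessian of f at 0 has rank 1. Corank 1: A-series; mu = 2 gives A_2.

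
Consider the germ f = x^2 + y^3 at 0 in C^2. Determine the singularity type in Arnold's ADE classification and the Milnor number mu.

Type A_2, Milnor number mu = 2.

The Hessian of f at 0 has rank 1. Corank 1: A-series; mu = 2 gives A_2.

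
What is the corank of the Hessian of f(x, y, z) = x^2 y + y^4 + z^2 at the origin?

2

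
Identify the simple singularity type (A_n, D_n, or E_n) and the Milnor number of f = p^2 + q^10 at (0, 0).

Type A9, Milnor number mu = 9.

The Hessian of f at 0 has rank 1. Corank 1: A-series; mu = 9 gives A_9.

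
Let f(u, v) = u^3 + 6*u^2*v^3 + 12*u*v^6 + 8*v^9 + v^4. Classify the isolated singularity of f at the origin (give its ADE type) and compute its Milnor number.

Type E_6, Milnor number mu = 6.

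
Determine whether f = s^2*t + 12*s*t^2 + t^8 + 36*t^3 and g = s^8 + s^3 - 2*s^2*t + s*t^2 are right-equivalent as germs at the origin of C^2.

The Hessian of f at 0 has rank 0. Corank 2; j^3 = t*(s + 6*t)^2 has shape L^2 M (L != M), so D-series; mu = 9 gives D_9. The Hessian of g at 0 has rank 0. Corank 2; j^3 = s*(s - t)^2 has shape L^2 M (L != M), so D-series; mu = 9 gives D_9. Both have type D_9, hence right-equivalent.

Yes.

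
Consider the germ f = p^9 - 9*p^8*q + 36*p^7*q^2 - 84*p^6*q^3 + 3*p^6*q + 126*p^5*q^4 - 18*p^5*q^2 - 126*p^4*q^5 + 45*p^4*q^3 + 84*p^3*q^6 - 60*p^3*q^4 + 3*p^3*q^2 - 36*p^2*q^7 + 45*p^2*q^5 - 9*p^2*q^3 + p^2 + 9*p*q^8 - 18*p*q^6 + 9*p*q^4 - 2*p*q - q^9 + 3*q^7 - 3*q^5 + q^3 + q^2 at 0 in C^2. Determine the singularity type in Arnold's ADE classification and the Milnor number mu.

Type A_{2}, Milnor number mu = 2.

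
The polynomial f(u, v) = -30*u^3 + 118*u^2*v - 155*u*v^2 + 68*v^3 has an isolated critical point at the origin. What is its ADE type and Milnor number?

The Hessian of f at 0 has rank 0. Corank 2; j^3 = -(3*u - 4*v)*(10*u^2 - 26*u*v + 17*v^2) splits into three distinct lines over C (the quadratic factor has nonzero discriminant), so D_4.

Type D_{4}, Milnor number mu = 4.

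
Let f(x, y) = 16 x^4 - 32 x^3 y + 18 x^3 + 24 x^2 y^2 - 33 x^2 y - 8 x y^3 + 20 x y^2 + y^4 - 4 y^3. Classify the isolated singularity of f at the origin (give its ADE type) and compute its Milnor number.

The Hessian of f at 0 has rank 0. Corank 2; j^3 = (2*x - y)*(3*x - 2*y)^2 has shape L^2 M (L != M), so D-series; mu = 5 gives D_5.

Type D_5, Milnor number mu = 5.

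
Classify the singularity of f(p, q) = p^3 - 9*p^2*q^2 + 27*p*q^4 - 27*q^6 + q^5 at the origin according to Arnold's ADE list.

E_8

The Hessian of f at 0 is [[0, 0], [0, 0]] with rank 0, so corank 2. A Groebner basis of the Jacobian ideal J(f) in C{p,q} is {q^4, p^3, -p^2/6 + p*q^2}; counting standard monomials gives mu = 8. Corank 2; j^3 = p^3 is a perfect cube, so E-series; the 5-jet and mu = 8 give E_8.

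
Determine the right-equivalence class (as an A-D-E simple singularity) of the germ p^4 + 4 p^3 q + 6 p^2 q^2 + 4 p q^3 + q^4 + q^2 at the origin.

A3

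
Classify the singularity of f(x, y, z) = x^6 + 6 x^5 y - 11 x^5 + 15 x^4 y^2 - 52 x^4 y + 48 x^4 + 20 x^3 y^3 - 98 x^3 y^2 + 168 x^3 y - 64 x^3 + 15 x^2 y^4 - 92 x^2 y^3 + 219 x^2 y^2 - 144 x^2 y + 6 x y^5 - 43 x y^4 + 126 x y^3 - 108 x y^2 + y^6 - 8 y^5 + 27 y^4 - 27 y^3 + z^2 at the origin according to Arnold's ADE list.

The Hessian of f at 0 is [[0, 0, 0], [0, 0, 0], [0, 0, 2]] with rank 1, so corank 2. A Groebner basis of the Jacobian ideal J(f) in C{x,y,z} is {-1664*x^2 + x*y^3 + 52*x*y^2 - 2496*x*y + 39*y^3 - 936*y^2, 2048*x^2 - 64*x*y^2 + 3072*x*y + y^4 - 48*y^3 + 1152*y^2, x^3 + 9*x^2 - 63*x*y^2/32 + 27*x*y/2 - 135*y^3/128 + 81*y^2/16, x^2*y - 4*x^2 + 13*x*y^2/8 - 6*x*y + 21*y^3/32 - 9*y^2/4, z}; counting standard monomials gives mu = 8. Corank 2; j^3 = -(4*x + 3*y)^3 is a perfect cube, so E-series; the 5-jet and mu = 8 give E_8.

E_{8}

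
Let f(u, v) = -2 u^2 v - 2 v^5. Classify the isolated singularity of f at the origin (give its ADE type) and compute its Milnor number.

Type D_6, Milnor number mu = 6.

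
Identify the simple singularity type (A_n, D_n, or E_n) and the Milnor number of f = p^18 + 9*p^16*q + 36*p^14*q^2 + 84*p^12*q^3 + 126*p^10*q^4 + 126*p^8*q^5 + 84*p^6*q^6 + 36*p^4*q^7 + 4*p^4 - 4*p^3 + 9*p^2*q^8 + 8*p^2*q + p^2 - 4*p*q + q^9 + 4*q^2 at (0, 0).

Type A8, Milnor number mu = 8.

The Hessian of f at 0 has rank 1. Corank 1: A-series; mu = 8 gives A_8.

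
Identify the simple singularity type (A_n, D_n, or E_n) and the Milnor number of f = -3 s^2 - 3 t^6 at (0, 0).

Type A_5, Milnor number mu = 5.

The Hessian of f at 0 is [[-6, 0], [0, 0]] with rank 1, so corank 1. A Groebner basis of the Jacobian ideal J(f) in C{s,t} is {t^5, s}; counting standard monomials gives mu = 5. Corank 1: A-series; mu = 5 gives A_5.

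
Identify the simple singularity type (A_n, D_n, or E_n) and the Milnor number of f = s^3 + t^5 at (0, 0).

Type E_{8}, Milnor number mu = 8.

The Hessian of f at 0 has rank 0. Corank 2; j^3 = s^3 is a perfect cube, so E-series; the 5-jet and mu = 8 give E_8.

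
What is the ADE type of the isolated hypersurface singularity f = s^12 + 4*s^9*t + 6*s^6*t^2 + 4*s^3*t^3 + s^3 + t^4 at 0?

The Hessian of f at 0 is [[0, 0], [0, 0]] with rank 0, so corank 2. A Groebner basis of the Jacobian ideal J(f) in C{s,t} is {t^3, s^2}; counting standard monomials gives mu = 6. Corank 2; j^3 = s^3 is a perfect cube, so E-series; the 4-jet and mu = 6 give E_6.

E_6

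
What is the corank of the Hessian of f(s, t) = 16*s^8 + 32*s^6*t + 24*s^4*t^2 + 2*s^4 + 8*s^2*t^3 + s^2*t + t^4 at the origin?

2

Hessian at 0 has rank 0.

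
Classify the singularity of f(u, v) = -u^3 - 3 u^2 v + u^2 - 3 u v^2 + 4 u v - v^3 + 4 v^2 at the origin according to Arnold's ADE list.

A2

The Hessian of f at 0 is [[2, 4], [4, 8]] with rank 1, so corank 1. A Groebner basis of the Jacobian ideal J(f) in C{u,v} is {v^2, u + 2*v}; counting standard monomials gives mu = 2. Corank 1: A-series; mu = 2 gives A_2.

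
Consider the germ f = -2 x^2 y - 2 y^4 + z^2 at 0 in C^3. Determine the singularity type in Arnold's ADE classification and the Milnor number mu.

Type D5, Milnor number mu = 5.

The Hessian of f at 0 has rank 1. Corank 2; j^3 = -2*x^2*y has shape L^2 M (L != M), so D-series; mu = 5 gives D_5.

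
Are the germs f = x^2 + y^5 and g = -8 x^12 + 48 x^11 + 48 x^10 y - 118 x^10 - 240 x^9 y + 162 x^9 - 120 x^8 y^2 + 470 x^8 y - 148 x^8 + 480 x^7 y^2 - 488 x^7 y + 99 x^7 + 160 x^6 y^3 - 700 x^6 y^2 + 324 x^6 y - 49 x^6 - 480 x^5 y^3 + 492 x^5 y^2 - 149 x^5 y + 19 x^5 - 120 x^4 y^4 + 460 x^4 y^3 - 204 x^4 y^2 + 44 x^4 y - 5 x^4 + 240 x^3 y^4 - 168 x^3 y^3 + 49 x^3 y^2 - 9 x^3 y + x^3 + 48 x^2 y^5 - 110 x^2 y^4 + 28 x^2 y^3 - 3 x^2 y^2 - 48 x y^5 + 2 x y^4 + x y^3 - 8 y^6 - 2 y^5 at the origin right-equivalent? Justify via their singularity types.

No.

The Hessian of f at 0 has rank 1. Corank 1: A-series; mu = 4 gives A_4. The Hessian of g at 0 has rank 0. Corank 2; j^3 = x^3 is a perfect cube, so E-series; the 4-jet and mu = 7 give E_7. f is A_4 but g is E_7, hence not right-equivalent.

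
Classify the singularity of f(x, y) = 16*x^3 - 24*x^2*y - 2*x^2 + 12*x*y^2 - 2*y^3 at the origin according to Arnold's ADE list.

A_{2}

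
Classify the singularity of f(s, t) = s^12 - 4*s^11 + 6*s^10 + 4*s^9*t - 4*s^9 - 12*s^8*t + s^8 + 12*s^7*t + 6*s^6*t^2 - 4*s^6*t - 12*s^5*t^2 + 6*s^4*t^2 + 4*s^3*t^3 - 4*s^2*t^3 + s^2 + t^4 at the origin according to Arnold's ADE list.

A_{3}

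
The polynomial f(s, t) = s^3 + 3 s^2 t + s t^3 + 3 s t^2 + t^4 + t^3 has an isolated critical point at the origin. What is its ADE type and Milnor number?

Type E7, Milnor number mu = 7.

The Hessian of f at 0 is [[0, 0], [0, 0]] with rank 0, so corank 2. A Groebner basis of the Jacobian ideal J(f) in C{s,t} is {s^3 + 3*s^2*t + 6*s^2 + 12*s*t + 6*t^2, -3*s^2 + s*t^2 - 6*s*t - 3*t^2, 3*s^2 + 6*s*t + t^3 + 3*t^2}; counting standard monomials gives mu = 7. Corank 2; j^3 = (s + t)^3 is a perfect cube, so E-series; the 4-jet and mu = 7 give E_7.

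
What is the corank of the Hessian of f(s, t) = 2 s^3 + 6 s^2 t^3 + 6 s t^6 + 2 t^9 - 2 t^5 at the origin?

2

The Hessian at 0 is [[0, 0], [0, 0]] of rank 0; hence corank 2.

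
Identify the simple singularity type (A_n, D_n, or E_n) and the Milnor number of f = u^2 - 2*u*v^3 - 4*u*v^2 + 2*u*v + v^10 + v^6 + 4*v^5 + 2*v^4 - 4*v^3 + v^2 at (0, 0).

Type A_9, Milnor number mu = 9.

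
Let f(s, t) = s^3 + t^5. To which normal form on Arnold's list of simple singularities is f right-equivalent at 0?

E_8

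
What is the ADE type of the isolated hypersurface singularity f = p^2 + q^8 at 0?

A_7

The Hessian of f at 0 has rank 1. Corank 1: A-series; mu = 7 gives A_7.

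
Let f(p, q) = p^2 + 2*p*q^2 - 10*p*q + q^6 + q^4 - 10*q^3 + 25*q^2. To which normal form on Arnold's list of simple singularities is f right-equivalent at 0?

A_{5}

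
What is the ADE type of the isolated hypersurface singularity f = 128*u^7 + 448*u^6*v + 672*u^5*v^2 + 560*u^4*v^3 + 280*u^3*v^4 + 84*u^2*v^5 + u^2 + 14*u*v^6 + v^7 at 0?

A_{6}

The Hessian of f at 0 has rank 1. Corank 1: A-series; mu = 6 gives A_6.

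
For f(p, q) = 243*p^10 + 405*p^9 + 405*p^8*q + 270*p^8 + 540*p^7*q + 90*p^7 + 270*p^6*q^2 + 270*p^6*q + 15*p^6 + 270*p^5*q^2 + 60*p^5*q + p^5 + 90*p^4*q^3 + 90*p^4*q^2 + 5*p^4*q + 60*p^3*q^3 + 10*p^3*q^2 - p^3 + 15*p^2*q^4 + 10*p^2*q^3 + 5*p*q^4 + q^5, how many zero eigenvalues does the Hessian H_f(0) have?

Hessian at 0 has rank 0.

2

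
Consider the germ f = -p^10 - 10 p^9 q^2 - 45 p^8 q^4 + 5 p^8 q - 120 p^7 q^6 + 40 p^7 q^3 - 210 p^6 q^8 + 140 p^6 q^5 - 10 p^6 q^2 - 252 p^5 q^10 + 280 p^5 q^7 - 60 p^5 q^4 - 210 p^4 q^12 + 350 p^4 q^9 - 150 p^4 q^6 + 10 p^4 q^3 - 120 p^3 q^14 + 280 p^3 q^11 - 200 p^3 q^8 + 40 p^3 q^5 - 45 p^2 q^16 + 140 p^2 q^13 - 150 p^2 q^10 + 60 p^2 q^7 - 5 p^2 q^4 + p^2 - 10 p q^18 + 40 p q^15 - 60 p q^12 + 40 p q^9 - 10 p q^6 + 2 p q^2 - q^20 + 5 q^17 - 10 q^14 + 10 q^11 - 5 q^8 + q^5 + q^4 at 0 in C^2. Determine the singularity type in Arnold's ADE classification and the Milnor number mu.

Type A_4, Milnor number mu = 4.

The Hessian of f at 0 is [[2, 0], [0, 0]] with rank 1, so corank 1. A Groebner basis of the Jacobian ideal J(f) in C{p,q} is {p^2, p + q^2}; counting standard monomials gives mu = 4. Corank 1: A-series; mu = 4 gives A_4.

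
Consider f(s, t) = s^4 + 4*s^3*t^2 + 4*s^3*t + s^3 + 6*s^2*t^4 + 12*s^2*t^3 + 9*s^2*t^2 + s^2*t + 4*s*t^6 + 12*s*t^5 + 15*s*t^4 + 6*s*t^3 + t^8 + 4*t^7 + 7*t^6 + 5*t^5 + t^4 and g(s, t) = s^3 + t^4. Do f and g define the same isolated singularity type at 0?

No.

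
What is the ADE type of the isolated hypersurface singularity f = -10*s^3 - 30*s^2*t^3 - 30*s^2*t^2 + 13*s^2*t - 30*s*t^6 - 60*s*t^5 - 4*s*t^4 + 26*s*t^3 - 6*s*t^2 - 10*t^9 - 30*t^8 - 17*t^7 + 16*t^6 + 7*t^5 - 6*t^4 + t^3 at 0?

D_{4}

The Hessian of f at 0 has rank 0. Corank 2; j^3 = -(2*s - t)*(5*s^2 - 4*s*t + t^2) splits into three distinct lines over C (the quadratic factor has nonzero discriminant), so D_4.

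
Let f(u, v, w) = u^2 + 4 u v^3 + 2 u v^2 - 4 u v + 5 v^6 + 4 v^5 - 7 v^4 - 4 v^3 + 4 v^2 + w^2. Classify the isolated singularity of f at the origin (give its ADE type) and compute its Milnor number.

Type A_5, Milnor number mu = 5.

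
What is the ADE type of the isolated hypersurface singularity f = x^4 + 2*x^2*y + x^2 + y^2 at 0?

A1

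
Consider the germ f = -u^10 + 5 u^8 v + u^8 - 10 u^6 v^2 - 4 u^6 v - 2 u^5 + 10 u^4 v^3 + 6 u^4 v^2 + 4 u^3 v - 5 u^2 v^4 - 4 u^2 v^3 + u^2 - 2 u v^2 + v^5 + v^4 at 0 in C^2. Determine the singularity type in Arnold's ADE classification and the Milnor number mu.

The Hessian of f at 0 is [[2, 0], [0, 0]] with rank 1, so corank 1. A Groebner basis of the Jacobian ideal J(f) in C{u,v} is {u^2, -u + v^2}; counting standard monomials gives mu = 4. Corank 1: A-series; mu = 4 gives A_4.

Type A_4, Milnor number mu = 4.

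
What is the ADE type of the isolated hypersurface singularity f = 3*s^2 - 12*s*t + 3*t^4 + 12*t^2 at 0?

A3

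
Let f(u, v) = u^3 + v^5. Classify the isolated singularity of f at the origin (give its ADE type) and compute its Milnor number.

Type E_8, Milnor number mu = 8.

The Hessian of f at 0 is [[0, 0], [0, 0]] with rank 0, so corank 2. A Groebner basis of the Jacobian ideal J(f) in C{u,v} is {v^4, u^2}; counting standard monomials gives mu = 8. Corank 2; j^3 = u^3 is a perfect cube, so E-series; the 5-jet and mu = 8 give E_8.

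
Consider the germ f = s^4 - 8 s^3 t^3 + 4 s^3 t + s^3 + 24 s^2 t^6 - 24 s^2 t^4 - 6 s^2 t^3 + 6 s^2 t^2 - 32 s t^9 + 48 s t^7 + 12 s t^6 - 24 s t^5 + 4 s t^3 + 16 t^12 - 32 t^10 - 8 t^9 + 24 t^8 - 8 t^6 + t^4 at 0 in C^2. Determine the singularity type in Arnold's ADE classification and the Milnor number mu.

The Hessian of f at 0 is [[0, 0], [0, 0]] with rank 0, so corank 2. A Groebner basis of the Jacobian ideal J(f) in C{s,t} is {t^4, s*t^2 + t^3/3, s^2}; counting standard monomials gives mu = 6. Corank 2; j^3 = s^3 is a perfect cube, so E-series; the 4-jet and mu = 6 give E_6.

Type E6, Milnor number mu = 6.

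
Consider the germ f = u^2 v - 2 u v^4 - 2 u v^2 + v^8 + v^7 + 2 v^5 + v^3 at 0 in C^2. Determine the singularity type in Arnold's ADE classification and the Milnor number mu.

The Hessian of f at 0 is [[0, 0], [0, 0]] with rank 0, so corank 2. A Groebner basis of the Jacobian ideal J(f) in C{u,v} is {u^2*v^2 - 16*u^2*v - 2*u^2 + 32*u*v^2 + 3*u*v - 16*v^3 - v^2, -8*u^2*v - u^2 + u*v^3 + 16*u*v^2 + u*v - 8*v^3, -u*v + v^4 + v^2, u^3 - 3*u^2*v + 3*u*v^2 - v^3}; counting standard monomials gives mu = 9. Corank 2; j^3 = v*(u - v)^2 has shape L^2 M (L != M), so D-series; mu = 9 gives D_9.

Type D9, Milnor number mu = 9.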